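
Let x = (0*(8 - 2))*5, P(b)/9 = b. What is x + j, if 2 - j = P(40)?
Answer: -358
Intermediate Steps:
P(b) = 9*b
j = -358 (j = 2 - 9*40 = 2 - 1*360 = 2 - 360 = -358)
x = 0 (x = (0*6)*5 = 0*5 = 0)
x + j = 0 - 358 = -358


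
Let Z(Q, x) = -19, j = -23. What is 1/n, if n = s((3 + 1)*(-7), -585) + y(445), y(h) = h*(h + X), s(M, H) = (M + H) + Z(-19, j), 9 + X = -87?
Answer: 1/154673 ≈ 6.4653e-6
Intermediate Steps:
X = -96 (X = -9 - 87 = -96)
s(M, H) = -19 + H + M (s(M, H) = (M + H) - 19 = (H + M) - 19 = -19 + H + M)
y(h) = h*(-96 + h) (y(h) = h*(h - 96) = h*(-96 + h))
n = 154673 (n = (-19 - 585 + (3 + 1)*(-7)) + 445*(-96 + 445) = (-19 - 585 + 4*(-7)) + 445*349 = (-19 - 585 - 28) + 155305 = -632 + 155305 = 154673)
1/n = 1/154673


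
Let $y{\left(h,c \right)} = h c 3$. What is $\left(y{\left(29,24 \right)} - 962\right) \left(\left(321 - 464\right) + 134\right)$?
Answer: $-10134$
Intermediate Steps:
$y{\left(h,c \right)} = 3 c h$ ($y{\left(h,c \right)} = c h 3 = 3 c h$)
$\left(y{\left(29,24 \right)} - 962\right) \left(\left(321 - 464\right) + 134\right) = \left(3 \cdot 24 \cdot 29 - 962\right) \left(\left(321 - 464\right) + 134\right) = \left(2088 - 962\right) \left(-143 + 134\right) = 1126 \left(-9\right) = -10134$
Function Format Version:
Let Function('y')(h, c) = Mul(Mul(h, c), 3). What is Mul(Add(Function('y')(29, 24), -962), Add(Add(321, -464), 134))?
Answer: -10134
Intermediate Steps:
Function('y')(h, c) = Mul(3, c, h) (Function('y')(h, c) = Mul(Mul(c, h), 3) = Mul(3, c, h))
Mul(Add(Function('y')(29, 24), -962), Add(Add(321, -464), 134)) = Mul(Add(Mul(3, 24, 29), -962), Add(Add(321, -464), 134)) = Mul(Add(2088, -962), Add(-143, 134)) = Mul(1126, -9) = -10134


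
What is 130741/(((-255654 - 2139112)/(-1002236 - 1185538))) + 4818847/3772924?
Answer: 539593817045968109/4517635057892 ≈ 1.1944e+5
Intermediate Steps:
130741/(((-255654 - 2139112)/(-1002236 - 1185538))) + 4818847/3772924 = 130741/((-2394766/(-2187774))) + 4818847*(1/3772924) = 130741/((-2394766*(-1/2187774))) + 4818847/3772924 = 130741/(1197383/1093887) + 4818847/3772924 = 130741*(1093887/1197383) + 4818847/3772924 = 143015880267/1197383 + 4818847/3772924 = 539593817045968109/4517635057892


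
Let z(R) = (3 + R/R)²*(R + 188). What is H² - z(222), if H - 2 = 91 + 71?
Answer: 20336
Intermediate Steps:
H = 164 (H = 2 + (91 + 71) = 2 + 162 = 164)
z(R) = 3008 + 16*R (z(R) = (3 + 1)²*(188 + R) = 4²*(188 + R) = 16*(188 + R) = 3008 + 16*R)
H² - z(222) = 164² - (3008 + 16*222) = 26896 - (3008 + 3552) = 26896 - 1*6560 = 26896 - 6560 = 20336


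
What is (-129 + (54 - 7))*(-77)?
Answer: 6314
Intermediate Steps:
(-129 + (54 - 7))*(-77) = (-129 + 47)*(-77) = -82*(-77) = 6314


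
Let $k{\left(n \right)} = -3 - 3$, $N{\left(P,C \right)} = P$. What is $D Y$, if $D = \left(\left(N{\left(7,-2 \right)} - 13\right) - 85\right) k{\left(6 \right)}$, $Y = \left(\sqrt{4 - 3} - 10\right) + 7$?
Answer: $-1092$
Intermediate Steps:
$k{\left(n \right)} = -6$ ($k{\left(n \right)} = -3 - 3 = -6$)
$Y = -2$ ($Y = \left(\sqrt{1} - 10\right) + 7 = \left(1 - 10\right) + 7 = -9 + 7 = -2$)
$D = 546$ ($D = \left(\left(7 - 13\right) - 85\right) \left(-6\right) = \left(-6 - 85\right) \left(-6\right) = \left(-91\right) \left(-6\right) = 546$)
$D Y = 546 \left(-2\right) = -1092$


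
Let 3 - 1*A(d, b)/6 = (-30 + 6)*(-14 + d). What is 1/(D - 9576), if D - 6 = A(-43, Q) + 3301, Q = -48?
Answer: -1/14459 ≈ -6.9161e-5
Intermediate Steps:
A(d, b) = -1998 + 144*d (A(d, b) = 18 - 6*(-30 + 6)*(-14 + d) = 18 - (-144)*(-14 + d) = 18 - 6*(336 - 24*d) = 18 + (-2016 + 144*d) = -1998 + 144*d)
D = -4883 (D = 6 + ((-1998 + 144*(-43)) + 3301) = 6 + ((-1998 - 6192) + 3301) = 6 + (-8190 + 3301) = 6 - 4889 = -4883)
1/(D - 9576) = 1/(-4883 - 9576) = 1/(-14459) = -1/14459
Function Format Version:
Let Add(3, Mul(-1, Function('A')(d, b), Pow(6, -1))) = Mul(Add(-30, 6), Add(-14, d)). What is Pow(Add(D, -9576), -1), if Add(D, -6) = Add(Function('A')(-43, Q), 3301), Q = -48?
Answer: Rational(-1, 14459) ≈ -6.9161e-5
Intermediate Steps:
Function('A')(d, b) = Add(-1998, Mul(144, d)) (Function('A')(d, b) = Add(18, Mul(-6, Mul(Add(-30, 6), Add(-14, d)))) = Add(18, Mul(-6, Mul(-24, Add(-14, d)))) = Add(18, Mul(-6, Add(336, Mul(-24, d)))) = Add(18, Add(-2016, Mul(144, d))) = Add(-1998, Mul(144, d)))
D = -4883 (D = Add(6, Add(Add(-1998, Mul(144, -43)), 3301)) = Add(6, Add(Add(-1998, -6192), 3301)) = Add(6, Add(-8190, 3301)) = Add(6, -4889) = -4883)
Pow(Add(D, -9576), -1) = Pow(Add(-4883, -9576), -1) = Pow(-14459, -1) = Rational(-1, 14459)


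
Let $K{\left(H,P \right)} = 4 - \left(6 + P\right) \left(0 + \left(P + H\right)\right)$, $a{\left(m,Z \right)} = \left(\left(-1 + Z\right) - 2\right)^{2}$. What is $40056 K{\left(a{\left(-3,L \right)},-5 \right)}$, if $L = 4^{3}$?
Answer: $-148687872$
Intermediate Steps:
$L = 64$
$a{\left(m,Z \right)} = \left(-3 + Z\right)^{2}$
$K{\left(H,P \right)} = 4 - \left(6 + P\right) \left(H + P\right)$ ($K{\left(H,P \right)} = 4 - \left(6 + P\right) \left(0 + \left(H + P\right)\right) = 4 - \left(6 + P\right) \left(H + P\right)$)
$40056 K{\left(a{\left(-3,L \right)},-5 \right)} = 40056 \left(4 - \left(-5\right)^{2} - 6 \left(-3 + 64\right)^{2} - -30 - \left(-3 + 64\right)^{2} \left(-5\right)\right) = 40056 \left(4 - 25 - 6 \cdot 61^{2} + 30 - 61^{2} \left(-5\right)\right) = 40056 \left(4 - 25 - 22326 + 30 - 3721 \left(-5\right)\right) = 40056 \left(4 - 25 - 22326 + 30 + 18605\right) = 40056 \left(-3712\right) = -148687872$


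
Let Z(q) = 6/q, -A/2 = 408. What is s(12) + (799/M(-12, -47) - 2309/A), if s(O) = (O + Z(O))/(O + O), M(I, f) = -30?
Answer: -47497/2040 ≈ -23.283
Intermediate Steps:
A = -816 (A = -2*408 = -816)
s(O) = (O + 6/O)/(2*O) (s(O) = (O + 6/O)/(O + O) = (O + 6/O)/((2*O)) = (O + 6/O)*(1/(2*O)) = (O + 6/O)/(2*O))
s(12) + (799/M(-12, -47) - 2309/A) = (½ + 3/12²) + (799/(-30) - 2309/(-816)) = (½ + 3*(1/144)) + (799*(-1/30) - 2309*(-1/816)) = (½ + 1/48) + (-799/30 + 2309/816) = 25/48 - 32373/1360 = -47497/2040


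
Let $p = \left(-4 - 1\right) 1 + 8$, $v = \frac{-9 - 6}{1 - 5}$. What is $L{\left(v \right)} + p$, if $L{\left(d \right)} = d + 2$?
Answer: $\frac{35}{4} \approx 8.75$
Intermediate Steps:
$v = \frac{15}{4}$ ($v = - \frac{15}{-4} = \left(-15\right) \left(- \frac{1}{4}\right) = \frac{15}{4} \approx 3.75$)
$L{\left(d \right)} = 2 + d$
$p = 3$ ($p = \left(-4 - 1\right) 1 + 8 = \left(-5\right) 1 + 8 = -5 + 8 = 3$)
$L{\left(v \right)} + p = \left(2 + \frac{15}{4}\right) + 3 = \frac{23}{4} + 3 = \frac{35}{4}$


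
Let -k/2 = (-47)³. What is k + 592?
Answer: 208238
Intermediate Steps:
k = 207646 (k = -2*(-47)³ = -2*(-103823) = 207646)
k + 592 = 207646 + 592 = 208238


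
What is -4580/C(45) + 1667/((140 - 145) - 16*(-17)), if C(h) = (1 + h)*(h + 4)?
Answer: 1267279/300909 ≈ 4.2115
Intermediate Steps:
C(h) = (1 + h)*(4 + h)
-4580/C(45) + 1667/((140 - 145) - 16*(-17)) = -4580/(4 + 45**2 + 5*45) + 1667/((140 - 145) - 16*(-17)) = -4580/(4 + 2025 + 225) + 1667/(-5 + 272) = -4580/2254 + 1667/267 = -4580*1/2254 + 1667*(1/267) = -2290/1127 + 1667/267 = 1267279/300909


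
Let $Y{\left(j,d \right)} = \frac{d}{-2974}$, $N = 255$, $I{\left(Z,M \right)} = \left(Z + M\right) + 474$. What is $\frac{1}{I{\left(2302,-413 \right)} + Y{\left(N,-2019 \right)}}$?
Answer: $\frac{2974}{7029581} \approx 0.00042307$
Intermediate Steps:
$I{\left(Z,M \right)} = 474 + M + Z$ ($I{\left(Z,M \right)} = \left(M + Z\right) + 474 = 474 + M + Z$)
$Y{\left(j,d \right)} = - \frac{d}{2974}$ ($Y{\left(j,d \right)} = d \left(- \frac{1}{2974}\right) = - \frac{d}{2974}$)
$\frac{1}{I{\left(2302,-413 \right)} + Y{\left(N,-2019 \right)}} = \frac{1}{\left(474 - 413 + 2302\right) - - \frac{2019}{2974}} = \frac{1}{2363 + \frac{2019}{2974}} = \frac{1}{\frac{7029581}{2974}} = \frac{2974}{7029581}$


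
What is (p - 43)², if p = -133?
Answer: 30976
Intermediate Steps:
(p - 43)² = (-133 - 43)² = (-176)² = 30976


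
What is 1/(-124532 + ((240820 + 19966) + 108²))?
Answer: 1/147918 ≈ 6.7605e-6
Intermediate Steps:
1/(-124532 + ((240820 + 19966) + 108²)) = 1/(-124532 + (260786 + 11664)) = 1/(-124532 + 272450) = 1/147918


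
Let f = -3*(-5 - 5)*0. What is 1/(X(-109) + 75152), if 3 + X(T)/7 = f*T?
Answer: 1/75131 ≈ 1.3310e-5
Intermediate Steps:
f = 0 (f = -3*(-10)*0 = 30*0 = 0)
X(T) = -21 (X(T) = -21 + 7*(0*T) = -21 + 7*0 = -21 + 0 = -21)
1/(X(-109) + 75152) = 1/(-21 + 75152) = 1/75131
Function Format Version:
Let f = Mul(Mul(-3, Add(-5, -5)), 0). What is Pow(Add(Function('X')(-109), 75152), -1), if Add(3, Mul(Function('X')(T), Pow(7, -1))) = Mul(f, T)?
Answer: Rational(1, 75131) ≈ 1.3310e-5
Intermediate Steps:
f = 0 (f = Mul(Mul(-3, -10), 0) = Mul(30, 0) = 0)
Function('X')(T) = -21 (Function('X')(T) = Add(-21, Mul(7, Mul(0, T))) = Add(-21, Mul(7, 0)) = Add(-21, 0) = -21)
Pow(Add(Function('X')(-109), 75152), -1) = Pow(Add(-21, 75152), -1) = Pow(75131, -1) = Rational(1, 75131)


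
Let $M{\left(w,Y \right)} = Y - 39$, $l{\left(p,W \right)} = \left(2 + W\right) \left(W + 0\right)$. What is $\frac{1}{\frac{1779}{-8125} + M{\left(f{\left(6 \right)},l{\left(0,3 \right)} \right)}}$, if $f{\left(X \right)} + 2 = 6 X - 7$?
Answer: $- \frac{8125}{196779} \approx -0.04129$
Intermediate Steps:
$f{\left(X \right)} = -9 + 6 X$ ($f{\left(X \right)} = -2 + \left(6 X - 7\right) = -2 + \left(-7 + 6 X\right) = -9 + 6 X$)
$l{\left(p,W \right)} = W \left(2 + W\right)$ ($l{\left(p,W \right)} = \left(2 + W\right) W = W \left(2 + W\right)$)
$M{\left(w,Y \right)} = -39 + Y$
$\frac{1}{\frac{1779}{-8125} + M{\left(f{\left(6 \right)},l{\left(0,3 \right)} \right)}} = \frac{1}{\frac{1779}{-8125} - \left(39 - 3 \left(2 + 3\right)\right)} = \frac{1}{1779 \left(- \frac{1}{8125}\right) + \left(-39 + 3 \cdot 5\right)} = \frac{1}{- \frac{1779}{8125} + \left(-39 + 15\right)} = \frac{1}{- \frac{1779}{8125} - 24} = \frac{1}{- \frac{196779}{8125}} = - \frac{8125}{196779}$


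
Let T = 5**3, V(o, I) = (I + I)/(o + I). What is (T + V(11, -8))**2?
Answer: 128881/9 ≈ 14320.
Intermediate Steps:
V(o, I) = 2*I/(I + o) (V(o, I) = (2*I)/(I + o) = 2*I/(I + o))
T = 125
(T + V(11, -8))**2 = (125 + 2*(-8)/(-8 + 11))**2 = (125 + 2*(-8)/3)**2 = (125 + 2*(-8)*(1/3))**2 = (125 - 16/3)**2 = (359/3)**2 = 128881/9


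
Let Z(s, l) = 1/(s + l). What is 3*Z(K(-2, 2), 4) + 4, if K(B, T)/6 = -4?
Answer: 77/20 ≈ 3.8500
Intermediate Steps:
K(B, T) = -24 (K(B, T) = 6*(-4) = -24)
Z(s, l) = 1/(l + s)
3*Z(K(-2, 2), 4) + 4 = 3/(4 - 24) + 4 = 3/(-20) + 4 = 3*(-1/20) + 4 = -3/20 + 4 = 77/20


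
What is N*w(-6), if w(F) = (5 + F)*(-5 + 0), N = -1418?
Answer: -7090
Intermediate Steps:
w(F) = -25 - 5*F (w(F) = (5 + F)*(-5) = -25 - 5*F)
N*w(-6) = -1418*(-25 - 5*(-6)) = -1418*(-25 + 30) = -1418*5 = -7090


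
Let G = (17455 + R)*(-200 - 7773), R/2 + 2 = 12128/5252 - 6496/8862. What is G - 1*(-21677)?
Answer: -115643521822538/831129 ≈ -1.3914e+8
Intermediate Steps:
R = -704468/831129 (R = -4 + 2*(12128/5252 - 6496/8862) = -4 + 2*(12128*(1/5252) - 6496*1/8862) = -4 + 2*(3032/1313 - 464/633) = -4 + 2*(1310024/831129) = -4 + 2620048/831129 = -704468/831129 ≈ -0.84760)
G = -115661538205871/831129 (G = (17455 - 704468/831129)*(-200 - 7773) = (14506652227/831129)*(-7973) = -115661538205871/831129 ≈ -1.3916e+8)
G - 1*(-21677) = -115661538205871/831129 - 1*(-21677) = -115661538205871/831129 + 21677 = -115643521822538/831129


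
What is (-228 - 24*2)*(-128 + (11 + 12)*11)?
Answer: -34500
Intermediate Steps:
(-228 - 24*2)*(-128 + (11 + 12)*11) = (-228 - 48)*(-128 + 23*11) = -276*(-128 + 253) = -276*125 = -34500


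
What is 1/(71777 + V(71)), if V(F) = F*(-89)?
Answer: 1/65458 ≈ 1.5277e-5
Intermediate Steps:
V(F) = -89*F
1/(71777 + V(71)) = 1/(71777 - 89*71) = 1/(71777 - 6319) = 1/65458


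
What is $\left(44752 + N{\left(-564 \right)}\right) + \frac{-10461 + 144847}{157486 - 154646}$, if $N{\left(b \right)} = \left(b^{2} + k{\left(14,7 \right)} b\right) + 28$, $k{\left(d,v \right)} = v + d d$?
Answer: $\frac{352772473}{1420} \approx 2.4843 \cdot 10^{5}$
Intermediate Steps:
$k{\left(d,v \right)} = v + d^{2}$
$N{\left(b \right)} = 28 + b^{2} + 203 b$ ($N{\left(b \right)} = \left(b^{2} + \left(7 + 14^{2}\right) b\right) + 28 = \left(b^{2} + \left(7 + 196\right) b\right) + 28 = \left(b^{2} + 203 b\right) + 28 = 28 + b^{2} + 203 b$)
$\left(44752 + N{\left(-564 \right)}\right) + \frac{-10461 + 144847}{157486 - 154646} = \left(44752 + \left(28 + \left(-564\right)^{2} + 203 \left(-564\right)\right)\right) + \frac{-10461 + 144847}{157486 - 154646} = \left(44752 + \left(28 + 318096 - 114492\right)\right) + \frac{134386}{2840} = \left(44752 + 203632\right) + 134386 \cdot \frac{1}{2840} = 248384 + \frac{67193}{1420} = \frac{352772473}{1420}$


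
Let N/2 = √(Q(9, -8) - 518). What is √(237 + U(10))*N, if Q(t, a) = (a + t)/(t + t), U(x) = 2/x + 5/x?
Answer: I*√110803855/15 ≈ 701.76*I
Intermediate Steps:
U(x) = 7/x
Q(t, a) = (a + t)/(2*t) (Q(t, a) = (a + t)/((2*t)) = (a + t)*(1/(2*t)) = (a + t)/(2*t))
N = I*√18646/3 (N = 2*√((½)*(-8 + 9)/9 - 518) = 2*√((½)*(⅑)*1 - 518) = 2*√(1/18 - 518) = 2*√(-9323/18) = 2*(I*√18646/6) = I*√18646/3 ≈ 45.517*I)
√(237 + U(10))*N = √(237 + 7/10)*(I*√18646/3) = √(2377/10)*(I*√18646/3) = (√23770/10)*(I*√18646/3) = I*√110803855/15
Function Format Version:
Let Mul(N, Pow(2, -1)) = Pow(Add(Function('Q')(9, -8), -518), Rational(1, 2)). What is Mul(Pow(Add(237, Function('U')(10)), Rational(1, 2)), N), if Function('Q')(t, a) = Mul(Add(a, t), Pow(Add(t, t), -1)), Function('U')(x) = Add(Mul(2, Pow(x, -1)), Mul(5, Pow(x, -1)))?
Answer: Mul(Rational(1, 15), I, Pow(110803855, Rational(1, 2))) ≈ Mul(701.76, I)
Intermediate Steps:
Function('U')(x) = Mul(7, Pow(x, -1))
Function('Q')(t, a) = Mul(Rational(1, 2), Pow(t, -1), Add(a, t)) (Function('Q')(t, a) = Mul(Add(a, t), Pow(Mul(2, t), -1)) = Mul(Add(a, t), Mul(Rational(1, 2), Pow(t, -1))) = Mul(Rational(1, 2), Pow(t, -1), Add(a, t)))
N = Mul(Rational(1, 3), I, Pow(18646, Rational(1, 2))) (N = Mul(2, Pow(Add(Mul(Rational(1, 2), Pow(9, -1), Add(-8, 9)), -518), Rational(1, 2))) = Mul(2, Pow(Add(Mul(Rational(1, 2), Rational(1, 9), 1), -518), Rational(1, 2))) = Mul(2, Pow(Add(Rational(1, 18), -518), Rational(1, 2))) = Mul(2, Pow(Rational(-9323, 18), Rational(1, 2))) = Mul(2, Mul(Rational(1, 6), I, Pow(18646, Rational(1, 2)))) = Mul(Rational(1, 3), I, Pow(18646, Rational(1, 2))) ≈ Mul(45.517, I))
Mul(Pow(Add(237, Function('U')(10)), Rational(1, 2)), N) = Mul(Pow(Add(237, Mul(7, Pow(10, -1))), Rational(1, 2)), Mul(Rational(1, 3), I, Pow(18646, Rational(1, 2)))) = Mul(Pow(Add(237, Mul(7, Rational(1, 10))), Rational(1, 2)), Mul(Rational(1, 3), I, Pow(18646, Rational(1, 2)))) = Mul(Pow(Add(237, Rational(7, 10)), Rational(1, 2)), Mul(Rational(1, 3), I, Pow(18646, Rational(1, 2)))) = Mul(Pow(Rational(2377, 10), Rational(1, 2)), Mul(Rational(1, 3), I, Pow(18646, Rational(1, 2)))) = Mul(Mul(Rational(1, 10), Pow(23770, Rational(1, 2))), Mul(Rational(1, 3), I, Pow(18646, Rational(1, 2)))) = Mul(Rational(1, 15), I, Pow(110803855, Rational(1, 2)))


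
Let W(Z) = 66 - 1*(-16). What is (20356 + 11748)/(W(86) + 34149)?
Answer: 32104/34231 ≈ 0.93786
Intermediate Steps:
W(Z) = 82 (W(Z) = 66 + 16 = 82)
(20356 + 11748)/(W(86) + 34149) = (20356 + 11748)/(82 + 34149) = 32104/34231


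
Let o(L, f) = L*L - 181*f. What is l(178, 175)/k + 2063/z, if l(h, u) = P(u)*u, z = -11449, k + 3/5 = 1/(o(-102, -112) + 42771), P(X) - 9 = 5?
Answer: -5150707332459/1261313432 ≈ -4083.6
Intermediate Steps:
o(L, f) = L**2 - 181*f
P(X) = 14 (P(X) = 9 + 5 = 14)
k = -220336/367235 (k = -3/5 + 1/(((-102)**2 - 181*(-112)) + 42771) = -3/5 + 1/((10404 + 20272) + 42771) = -3/5 + 1/(30676 + 42771) = -3/5 + 1/73447 = -220336/367235 ≈ -0.59999)
l(h, u) = 14*u
l(178, 175)/k + 2063/z = (14*175)/(-220336/367235) + 2063/(-11449) = 2450*(-367235/220336) + 2063*(-1/11449) = -449862875/110168 - 2063/11449 = -5150707332459/1261313432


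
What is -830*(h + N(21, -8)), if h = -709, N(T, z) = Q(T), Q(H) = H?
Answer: 571040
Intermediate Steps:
N(T, z) = T
-830*(h + N(21, -8)) = -830*(-709 + 21) = -830*(-688) = 571040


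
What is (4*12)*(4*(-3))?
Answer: -576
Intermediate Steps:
(4*12)*(4*(-3)) = 48*(-12) = -576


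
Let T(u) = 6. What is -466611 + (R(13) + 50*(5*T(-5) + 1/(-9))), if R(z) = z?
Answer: -4185932/9 ≈ -4.6510e+5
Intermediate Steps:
-466611 + (R(13) + 50*(5*T(-5) + 1/(-9))) = -466611 + (13 + 50*(5*6 + 1/(-9))) = -466611 + (13 + 50*(30 - 1/9)) = -466611 + (13 + 50*(269/9)) = -466611 + (13 + 13450/9) = -466611 + 13567/9 = -4185932/9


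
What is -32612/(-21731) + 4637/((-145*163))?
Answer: 21613483/16568135 ≈ 1.3045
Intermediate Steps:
-32612/(-21731) + 4637/((-145*163)) = -32612*(-1/21731) + 4637/(-23635) = 1052/701 + 4637*(-1/23635) = 1052/701 - 4637/23635 = 21613483/16568135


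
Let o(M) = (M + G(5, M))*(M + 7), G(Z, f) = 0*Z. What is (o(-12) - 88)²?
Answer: 784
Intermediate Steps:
G(Z, f) = 0
o(M) = M*(7 + M) (o(M) = (M + 0)*(M + 7) = M*(7 + M))
(o(-12) - 88)² = (-12*(7 - 12) - 88)² = (-12*(-5) - 88)² = (60 - 88)² = (-28)² = 784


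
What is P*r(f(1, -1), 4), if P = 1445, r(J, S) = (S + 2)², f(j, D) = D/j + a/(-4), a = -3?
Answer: 52020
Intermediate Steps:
f(j, D) = ¾ + D/j (f(j, D) = D/j - 3/(-4) = D/j - 3*(-¼) = D/j + ¾ = ¾ + D/j)
r(J, S) = (2 + S)²
P*r(f(1, -1), 4) = 1445*(2 + 4)² = 1445*6² = 1445*36 = 52020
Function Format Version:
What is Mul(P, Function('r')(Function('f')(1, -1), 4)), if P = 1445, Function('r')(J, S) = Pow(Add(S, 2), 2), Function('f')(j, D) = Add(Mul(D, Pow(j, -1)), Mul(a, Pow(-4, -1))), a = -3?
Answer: 52020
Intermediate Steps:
Function('f')(j, D) = Add(Rational(3, 4), Mul(D, Pow(j, -1))) (Function('f')(j, D) = Add(Mul(D, Pow(j, -1)), Mul(-3, Pow(-4, -1))) = Add(Mul(D, Pow(j, -1)), Mul(-3, Rational(-1, 4))) = Add(Mul(D, Pow(j, -1)), Rational(3, 4)) = Add(Rational(3, 4), Mul(D, Pow(j, -1))))
Function('r')(J, S) = Pow(Add(2, S), 2)
Mul(P, Function('r')(Function('f')(1, -1), 4)) = Mul(1445, Pow(Add(2, 4), 2)) = Mul(1445, Pow(6, 2)) = Mul(1445, 36) = 52020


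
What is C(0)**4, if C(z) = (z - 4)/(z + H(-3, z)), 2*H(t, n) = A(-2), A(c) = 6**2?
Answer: 16/6561 ≈ 0.0024387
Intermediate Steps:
A(c) = 36
H(t, n) = 18 (H(t, n) = (1/2)*36 = 18)
C(z) = (-4 + z)/(18 + z) (C(z) = (z - 4)/(z + 18) = (-4 + z)/(18 + z))
C(0)**4 = ((-4 + 0)/(18 + 0))**4 = (-4/18)**4 = ((1/18)*(-4))**4 = (-2/9)**4 = 16/6561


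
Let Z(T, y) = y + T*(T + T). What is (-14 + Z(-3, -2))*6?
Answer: 12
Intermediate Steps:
Z(T, y) = y + 2*T**2 (Z(T, y) = y + T*(2*T) = y + 2*T**2)
(-14 + Z(-3, -2))*6 = (-14 + (-2 + 2*(-3)**2))*6 = (-14 + (-2 + 2*9))*6 = (-14 + (-2 + 18))*6 = (-14 + 16)*6 = 2*6 = 12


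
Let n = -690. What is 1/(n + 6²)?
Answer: -1/654 ≈ -0.0015291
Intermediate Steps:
1/(n + 6²) = 1/(-690 + 6²) = 1/(-690 + 36) = 1/(-654) = -1/654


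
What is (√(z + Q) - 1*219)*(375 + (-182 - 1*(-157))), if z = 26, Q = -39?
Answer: -76650 + 350*I*√13 ≈ -76650.0 + 1261.9*I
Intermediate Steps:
(√(z + Q) - 1*219)*(375 + (-182 - 1*(-157))) = (√(26 - 39) - 1*219)*(375 + (-182 - 1*(-157))) = (√(-13) - 219)*(375 + (-182 + 157)) = (I*√13 - 219)*(375 - 25) = (-219 + I*√13)*350 = -76650 + 350*I*√13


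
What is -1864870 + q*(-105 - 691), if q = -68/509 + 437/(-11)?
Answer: -10263755054/5599 ≈ -1.8331e+6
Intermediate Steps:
q = -223181/5599 (q = -68*1/509 + 437*(-1/11) = -68/509 - 437/11 = -223181/5599 ≈ -39.861)
-1864870 + q*(-105 - 691) = -1864870 - 223181*(-105 - 691)/5599 = -1864870 - 223181/5599*(-796) = -1864870 + 177652076/5599 = -10263755054/5599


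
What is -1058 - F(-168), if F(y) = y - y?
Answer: -1058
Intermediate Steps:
F(y) = 0
-1058 - F(-168) = -1058 - 1*0 = -1058 + 0 = -1058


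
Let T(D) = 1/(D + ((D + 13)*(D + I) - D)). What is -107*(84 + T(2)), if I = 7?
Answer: -1213487/135 ≈ -8988.8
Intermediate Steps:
T(D) = 1/((7 + D)*(13 + D)) (T(D) = 1/(D + ((D + 13)*(D + 7) - D)) = 1/(D + ((13 + D)*(7 + D) - D)) = 1/(D + ((7 + D)*(13 + D) - D)) = 1/(D + (-D + (7 + D)*(13 + D))) = 1/((7 + D)*(13 + D)))
-107*(84 + T(2)) = -107*(84 + 1/(91 + 2**2 + 20*2)) = -107*(84 + 1/(91 + 4 + 40)) = -107*(84 + 1/135) = -107*11341/135 = -1213487/135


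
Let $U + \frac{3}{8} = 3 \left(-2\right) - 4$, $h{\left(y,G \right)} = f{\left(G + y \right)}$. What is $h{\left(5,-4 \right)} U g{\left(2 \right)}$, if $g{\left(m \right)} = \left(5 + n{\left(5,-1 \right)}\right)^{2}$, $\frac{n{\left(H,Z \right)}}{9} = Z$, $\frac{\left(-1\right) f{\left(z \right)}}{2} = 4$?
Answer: $1328$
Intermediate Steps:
$f{\left(z \right)} = -8$ ($f{\left(z \right)} = \left(-2\right) 4 = -8$)
$h{\left(y,G \right)} = -8$
$n{\left(H,Z \right)} = 9 Z$
$U = - \frac{83}{8}$ ($U = - \frac{3}{8} + \left(3 \left(-2\right) - 4\right) = - \frac{3}{8} - 10 = - \frac{83}{8} \approx -10.375$)
$g{\left(m \right)} = 16$ ($g{\left(m \right)} = \left(5 + 9 \left(-1\right)\right)^{2} = \left(5 - 9\right)^{2} = \left(-4\right)^{2} = 16$)
$h{\left(5,-4 \right)} U g{\left(2 \right)} = \left(-8\right) \left(- \frac{83}{8}\right) 16 = 83 \cdot 16 = 1328$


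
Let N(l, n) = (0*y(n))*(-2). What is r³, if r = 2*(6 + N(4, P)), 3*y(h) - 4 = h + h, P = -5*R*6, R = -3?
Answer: 1728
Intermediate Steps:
P = 90 (P = -5*(-3)*6 = 15*6 = 90)
y(h) = 4/3 + 2*h/3 (y(h) = 4/3 + (h + h)/3 = 4/3 + (2*h)/3 = 4/3 + 2*h/3)
N(l, n) = 0 (N(l, n) = (0*(4/3 + 2*n/3))*(-2) = 0*(-2) = 0)
r = 12 (r = 2*(6 + 0) = 2*6 = 12)
r³ = 12³ = 1728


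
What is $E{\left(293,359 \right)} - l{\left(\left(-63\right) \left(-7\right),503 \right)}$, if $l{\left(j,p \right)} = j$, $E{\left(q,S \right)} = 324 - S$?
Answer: $-476$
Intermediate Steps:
$E{\left(293,359 \right)} - l{\left(\left(-63\right) \left(-7\right),503 \right)} = \left(324 - 359\right) - \left(-63\right) \left(-7\right) = \left(324 - 359\right) - 441 = -35 - 441 = -476$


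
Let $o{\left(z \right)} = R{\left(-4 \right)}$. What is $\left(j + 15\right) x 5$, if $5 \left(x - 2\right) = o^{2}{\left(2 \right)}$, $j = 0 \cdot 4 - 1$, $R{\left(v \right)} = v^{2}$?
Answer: $3724$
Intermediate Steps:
$o{\left(z \right)} = 16$ ($o{\left(z \right)} = \left(-4\right)^{2} = 16$)
$j = -1$ ($j = 0 - 1 = -1$)
$x = \frac{266}{5}$ ($x = 2 + \frac{16^{2}}{5} = 2 + \frac{1}{5} \cdot 256 = 2 + \frac{256}{5} = \frac{266}{5} \approx 53.2$)
$\left(j + 15\right) x 5 = \left(-1 + 15\right) \frac{266}{5} \cdot 5 = 14 \cdot 266 = 3724$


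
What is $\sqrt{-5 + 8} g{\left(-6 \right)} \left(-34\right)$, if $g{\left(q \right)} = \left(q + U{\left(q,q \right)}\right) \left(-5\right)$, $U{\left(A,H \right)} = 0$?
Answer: $- 1020 \sqrt{3} \approx -1766.7$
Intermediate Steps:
$g{\left(q \right)} = - 5 q$ ($g{\left(q \right)} = \left(q + 0\right) \left(-5\right) = q \left(-5\right) = - 5 q$)
$\sqrt{-5 + 8} g{\left(-6 \right)} \left(-34\right) = \sqrt{-5 + 8} \left(\left(-5\right) \left(-6\right)\right) \left(-34\right) = \sqrt{3} \cdot 30 \left(-34\right) = 30 \sqrt{3} \left(-34\right) = - 1020 \sqrt{3}$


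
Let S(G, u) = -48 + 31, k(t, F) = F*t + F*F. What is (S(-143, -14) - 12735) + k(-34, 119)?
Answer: -2637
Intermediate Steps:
k(t, F) = F**2 + F*t (k(t, F) = F*t + F**2 = F**2 + F*t)
S(G, u) = -17
(S(-143, -14) - 12735) + k(-34, 119) = (-17 - 12735) + 119*(119 - 34) = -12752 + 119*85 = -12752 + 10115 = -2637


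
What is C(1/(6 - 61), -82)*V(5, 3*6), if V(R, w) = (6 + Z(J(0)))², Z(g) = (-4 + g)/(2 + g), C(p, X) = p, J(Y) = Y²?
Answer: -16/55 ≈ -0.29091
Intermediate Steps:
Z(g) = (-4 + g)/(2 + g)
V(R, w) = 16 (V(R, w) = (6 + (-4 + 0²)/(2 + 0²))² = (6 + (-4 + 0)/(2 + 0))² = (6 - 4/2)² = (6 + (½)*(-4))² = (6 - 2)² = 4² = 16)
C(1/(6 - 61), -82)*V(5, 3*6) = 16/(6 - 61) = 16/(-55) = -1/55*16 = -16/55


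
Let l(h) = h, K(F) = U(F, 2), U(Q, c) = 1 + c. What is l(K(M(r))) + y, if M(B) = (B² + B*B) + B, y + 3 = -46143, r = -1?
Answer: -46143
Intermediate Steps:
y = -46146 (y = -3 - 46143 = -46146)
M(B) = B + 2*B² (M(B) = (B² + B²) + B = 2*B² + B = B + 2*B²)
K(F) = 3 (K(F) = 1 + 2 = 3)
l(K(M(r))) + y = 3 - 46146 = -46143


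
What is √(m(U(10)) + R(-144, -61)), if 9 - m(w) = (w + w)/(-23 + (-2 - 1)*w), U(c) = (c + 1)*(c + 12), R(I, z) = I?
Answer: I*√75372619/749 ≈ 11.591*I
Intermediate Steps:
U(c) = (1 + c)*(12 + c)
m(w) = 9 - 2*w/(-23 - 3*w) (m(w) = 9 - (w + w)/(-23 + (-2 - 1)*w) = 9 - 2*w/(-23 - 3*w))
√(m(U(10)) + R(-144, -61)) = √((207 + 29*(12 + 10² + 13*10))/(23 + 3*(12 + 10² + 13*10)) - 144) = √((207 + 29*(12 + 100 + 130))/(23 + 3*(12 + 100 + 130)) - 144) = √((207 + 29*242)/(23 + 3*242) - 144) = √((207 + 7018)/(23 + 726) - 144) = √(7225/749 - 144) = √(-100631/749) = I*√75372619/749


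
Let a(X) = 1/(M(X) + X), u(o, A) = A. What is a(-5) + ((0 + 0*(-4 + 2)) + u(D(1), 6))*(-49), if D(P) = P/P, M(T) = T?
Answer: -2941/10 ≈ -294.10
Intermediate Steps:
D(P) = 1
a(X) = 1/(2*X) (a(X) = 1/(X + X) = 1/(2*X))
a(-5) + ((0 + 0*(-4 + 2)) + u(D(1), 6))*(-49) = (½)/(-5) + ((0 + 0*(-4 + 2)) + 6)*(-49) = (½)*(-⅕) + ((0 + 0*(-2)) + 6)*(-49) = -⅒ + ((0 + 0) + 6)*(-49) = -⅒ + (0 + 6)*(-49) = -⅒ + 6*(-49) = -⅒ - 294 = -2941/10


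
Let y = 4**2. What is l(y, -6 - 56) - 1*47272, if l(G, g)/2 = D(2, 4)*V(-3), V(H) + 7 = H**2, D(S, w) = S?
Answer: -47264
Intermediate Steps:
y = 16
V(H) = -7 + H**2
l(G, g) = 8 (l(G, g) = 2*(2*(-7 + (-3)**2)) = 2*(2*(-7 + 9)) = 2*(2*2) = 2*4 = 8)
l(y, -6 - 56) - 1*47272 = 8 - 1*47272 = 8 - 47272 = -47264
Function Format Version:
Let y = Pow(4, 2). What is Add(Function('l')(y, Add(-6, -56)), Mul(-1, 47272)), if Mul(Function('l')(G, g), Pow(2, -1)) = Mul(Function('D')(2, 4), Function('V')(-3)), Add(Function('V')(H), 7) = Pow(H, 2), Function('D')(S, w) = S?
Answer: -47264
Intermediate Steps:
y = 16
Function('V')(H) = Add(-7, Pow(H, 2))
Function('l')(G, g) = 8 (Function('l')(G, g) = Mul(2, Mul(2, Add(-7, Pow(-3, 2)))) = Mul(2, Mul(2, Add(-7, 9))) = Mul(2, Mul(2, 2)) = Mul(2, 4) = 8)
Add(Function('l')(y, Add(-6, -56)), Mul(-1, 47272)) = Add(8, Mul(-1, 47272)) = Add(8, -47272) = -47264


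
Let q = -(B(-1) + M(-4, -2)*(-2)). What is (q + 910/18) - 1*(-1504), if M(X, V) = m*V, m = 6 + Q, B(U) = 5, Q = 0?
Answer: 13730/9 ≈ 1525.6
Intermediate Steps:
m = 6 (m = 6 + 0 = 6)
M(X, V) = 6*V
q = -29 (q = -(5 + (6*(-2))*(-2)) = -(5 - 12*(-2)) = -(5 + 24) = -1*29 = -29)
(q + 910/18) - 1*(-1504) = (-29 + 910/18) - 1*(-1504) = (-29 + 910*(1/18)) + 1504 = (-29 + 455/9) + 1504 = 194/9 + 1504 = 13730/9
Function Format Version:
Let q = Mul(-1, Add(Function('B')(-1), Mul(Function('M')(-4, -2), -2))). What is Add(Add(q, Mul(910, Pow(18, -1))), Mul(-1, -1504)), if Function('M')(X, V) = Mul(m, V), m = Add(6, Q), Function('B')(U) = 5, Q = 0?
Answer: Rational(13730, 9) ≈ 1525.6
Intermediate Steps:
m = 6 (m = Add(6, 0) = 6)
Function('M')(X, V) = Mul(6, V)
q = -29 (q = Mul(-1, Add(5, Mul(Mul(6, -2), -2))) = Mul(-1, Add(5, Mul(-12, -2))) = Mul(-1, Add(5, 24)) = Mul(-1, 29) = -29)
Add(Add(q, Mul(910, Pow(18, -1))), Mul(-1, -1504)) = Add(Add(-29, Mul(910, Pow(18, -1))), Mul(-1, -1504)) = Add(Add(-29, Mul(910, Rational(1, 18))), 1504) = Add(Add(-29, Rational(455, 9)), 1504) = Add(Rational(194, 9), 1504) = Rational(13730, 9)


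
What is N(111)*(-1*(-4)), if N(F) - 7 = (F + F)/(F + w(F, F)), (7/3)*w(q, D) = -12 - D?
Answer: 735/17 ≈ 43.235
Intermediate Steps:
w(q, D) = -36/7 - 3*D/7 (w(q, D) = 3*(-12 - D)/7 = -36/7 - 3*D/7)
N(F) = 7 + 2*F/(-36/7 + 4*F/7) (N(F) = 7 + (F + F)/(F + (-36/7 - 3*F/7)) = 7 + (2*F)/(-36/7 + 4*F/7) = 7 + 2*F/(-36/7 + 4*F/7))
N(111)*(-1*(-4)) = (21*(-6 + 111)/(2*(-9 + 111)))*(-1*(-4)) = ((21/2)*105/102)*4 = ((21/2)*(1/102)*105)*4 = (735/68)*4 = 735/17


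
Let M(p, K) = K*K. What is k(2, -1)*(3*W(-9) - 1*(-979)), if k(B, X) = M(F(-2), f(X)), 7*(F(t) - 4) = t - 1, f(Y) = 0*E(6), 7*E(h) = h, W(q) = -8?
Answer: 0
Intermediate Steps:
E(h) = h/7
f(Y) = 0 (f(Y) = 0*((⅐)*6) = 0*(6/7) = 0)
F(t) = 27/7 + t/7 (F(t) = 4 + (t - 1)/7 = 4 + (-1 + t)/7 = 4 + (-⅐ + t/7) = 27/7 + t/7)
M(p, K) = K²
k(B, X) = 0 (k(B, X) = 0² = 0)
k(2, -1)*(3*W(-9) - 1*(-979)) = 0*(3*(-8) - 1*(-979)) = 0*(-24 + 979) = 0*955 = 0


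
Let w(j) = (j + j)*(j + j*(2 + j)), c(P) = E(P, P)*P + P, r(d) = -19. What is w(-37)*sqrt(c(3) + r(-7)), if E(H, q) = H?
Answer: -93092*I*sqrt(7) ≈ -2.463e+5*I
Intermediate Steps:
c(P) = P + P**2 (c(P) = P*P + P = P**2 + P = P + P**2)
w(j) = 2*j*(j + j*(2 + j)) (w(j) = (2*j)*(j + j*(2 + j)) = 2*j*(j + j*(2 + j)))
w(-37)*sqrt(c(3) + r(-7)) = (2*(-37)**2*(3 - 37))*sqrt(3*(1 + 3) - 19) = (2*1369*(-34))*sqrt(3*4 - 19) = -93092*sqrt(12 - 19) = -93092*I*sqrt(7)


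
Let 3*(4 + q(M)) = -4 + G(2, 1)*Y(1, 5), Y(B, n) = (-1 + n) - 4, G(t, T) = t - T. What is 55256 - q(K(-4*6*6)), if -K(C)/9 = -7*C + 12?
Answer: 165784/3 ≈ 55261.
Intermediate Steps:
K(C) = -108 + 63*C (K(C) = -9*(-7*C + 12) = -9*(12 - 7*C) = -108 + 63*C)
Y(B, n) = -5 + n
q(M) = -16/3 (q(M) = -4 + (-4 + (2 - 1*1)*(-5 + 5))/3 = -4 + (-4 + (2 - 1)*0)/3 = -4 + (-4 + 1*0)/3 = -4 + (-4 + 0)/3 = -4 + (⅓)*(-4) = -4 - 4/3 = -16/3)
55256 - q(K(-4*6*6)) = 55256 - 1*(-16/3) = 55256 + 16/3 = 165784/3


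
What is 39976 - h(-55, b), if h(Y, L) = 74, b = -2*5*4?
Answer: 39902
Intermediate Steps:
b = -40 (b = -10*4 = -40)
39976 - h(-55, b) = 39976 - 1*74 = 39976 - 74 = 39902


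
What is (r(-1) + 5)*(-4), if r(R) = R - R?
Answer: -20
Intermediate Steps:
r(R) = 0
(r(-1) + 5)*(-4) = (0 + 5)*(-4) = 5*(-4) = -20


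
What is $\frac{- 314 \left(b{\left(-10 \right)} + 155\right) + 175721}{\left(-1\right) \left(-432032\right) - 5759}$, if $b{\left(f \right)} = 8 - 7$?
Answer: $\frac{126737}{426273} \approx 0.29731$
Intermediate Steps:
$b{\left(f \right)} = 1$ ($b{\left(f \right)} = 8 - 7 = 1$)
$\frac{- 314 \left(b{\left(-10 \right)} + 155\right) + 175721}{\left(-1\right) \left(-432032\right) - 5759} = \frac{- 314 \left(1 + 155\right) + 175721}{\left(-1\right) \left(-432032\right) - 5759} = \frac{\left(-314\right) 156 + 175721}{432032 - 5759} = \frac{-48984 + 175721}{426273} = 126737 \cdot \frac{1}{426273} = \frac{126737}{426273}$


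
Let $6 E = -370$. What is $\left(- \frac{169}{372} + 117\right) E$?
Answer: $- \frac{8020675}{1116} \approx -7187.0$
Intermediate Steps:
$E = - \frac{185}{3}$ ($E = \frac{1}{6} \left(-370\right) = - \frac{185}{3} \approx -61.667$)
$\left(- \frac{169}{372} + 117\right) E = \left(- \frac{169}{372} + 117\right) \left(- \frac{185}{3}\right) = \frac{43355}{372} \left(- \frac{185}{3}\right) = - \frac{8020675}{1116}$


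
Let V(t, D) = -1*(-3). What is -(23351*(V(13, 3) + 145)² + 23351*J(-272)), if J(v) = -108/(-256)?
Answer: -32735369933/64 ≈ -5.1149e+8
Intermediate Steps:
J(v) = 27/64 (J(v) = -108*(-1/256) = 27/64)
V(t, D) = 3
-(23351*(V(13, 3) + 145)² + 23351*J(-272)) = -(630477/64 + 23351*(3 + 145)²) = -23351/(1/(27/64 + 148²)) = -23351/(1/(27/64 + 21904)) = -23351/(1/(1401883/64)) = -23351/64/1401883 = -23351*1401883/64 = -32735369933/64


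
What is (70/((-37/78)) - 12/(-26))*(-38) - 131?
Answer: 2625793/481 ≈ 5459.0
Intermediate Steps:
(70/((-37/78)) - 12/(-26))*(-38) - 131 = (70/((-37*1/78)) - 12*(-1/26))*(-38) - 131 = (70/(-37/78) + 6/13)*(-38) - 131 = (70*(-78/37) + 6/13)*(-38) - 131 = (-5460/37 + 6/13)*(-38) - 131 = -70758/481*(-38) - 131 = 2688804/481 - 131 = 2625793/481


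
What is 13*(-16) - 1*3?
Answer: -211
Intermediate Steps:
13*(-16) - 1*3 = -208 - 3 = -211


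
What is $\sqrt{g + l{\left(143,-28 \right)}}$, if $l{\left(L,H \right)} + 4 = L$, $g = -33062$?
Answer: $i \sqrt{32923} \approx 181.45 i$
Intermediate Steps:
$l{\left(L,H \right)} = -4 + L$
$\sqrt{g + l{\left(143,-28 \right)}} = \sqrt{-33062 + \left(-4 + 143\right)} = \sqrt{-33062 + 139} = \sqrt{-32923} = i \sqrt{32923}$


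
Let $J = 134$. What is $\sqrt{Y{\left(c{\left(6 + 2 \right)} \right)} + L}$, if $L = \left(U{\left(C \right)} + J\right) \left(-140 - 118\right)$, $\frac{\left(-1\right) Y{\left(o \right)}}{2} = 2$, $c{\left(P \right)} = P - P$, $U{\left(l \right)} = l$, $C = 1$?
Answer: $i \sqrt{34834} \approx 186.64 i$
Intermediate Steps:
$c{\left(P \right)} = 0$
$Y{\left(o \right)} = -4$ ($Y{\left(o \right)} = \left(-2\right) 2 = -4$)
$L = -34830$ ($L = \left(1 + 134\right) \left(-140 - 118\right) = 135 \left(-258\right) = -34830$)
$\sqrt{Y{\left(c{\left(6 + 2 \right)} \right)} + L} = \sqrt{-4 - 34830} = \sqrt{-34834} = i \sqrt{34834}$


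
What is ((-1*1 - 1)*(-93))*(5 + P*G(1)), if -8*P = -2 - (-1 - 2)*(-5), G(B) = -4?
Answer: -651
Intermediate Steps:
P = 17/8 (P = -(-2 - (-1 - 2)*(-5))/8 = -(-2 - (-3)*(-5))/8 = -(-2 - 1*15)/8 = -(-2 - 15)/8 = -1/8*(-17) = 17/8 ≈ 2.1250)
((-1*1 - 1)*(-93))*(5 + P*G(1)) = ((-1*1 - 1)*(-93))*(5 + (17/8)*(-4)) = ((-1 - 1)*(-93))*(5 - 17/2) = -2*(-93)*(-7/2) = 186*(-7/2) = -651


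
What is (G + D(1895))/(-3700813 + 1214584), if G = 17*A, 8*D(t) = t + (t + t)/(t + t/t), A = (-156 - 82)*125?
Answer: 3833809645/18855560736 ≈ 0.20333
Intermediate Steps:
A = -29750 (A = -238*125 = -29750)
D(t) = t/8 + t/(4*(1 + t)) (D(t) = (t + (t + t)/(t + t/t))/8 = (t + (2*t)/(t + 1))/8 = (t + (2*t)/(1 + t))/8 = (t + 2*t/(1 + t))/8 = t/8 + t/(4*(1 + t)))
G = -505750 (G = 17*(-29750) = -505750)
(G + D(1895))/(-3700813 + 1214584) = (-505750 + (⅛)*1895*(3 + 1895)/(1 + 1895))/(-3700813 + 1214584) = (-505750 + (⅛)*1895*1898/1896)/(-2486229) = (-505750 + (⅛)*1895*(1/1896)*1898)*(-1/2486229) = (-505750 + 1798355/7584)*(-1/2486229) = -3833809645/7584*(-1/2486229) = 3833809645/18855560736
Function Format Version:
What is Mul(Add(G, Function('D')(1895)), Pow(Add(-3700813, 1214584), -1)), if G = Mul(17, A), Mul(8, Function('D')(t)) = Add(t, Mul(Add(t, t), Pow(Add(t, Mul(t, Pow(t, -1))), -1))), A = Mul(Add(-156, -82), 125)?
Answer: Rational(3833809645, 18855560736) ≈ 0.20333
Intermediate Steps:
A = -29750 (A = Mul(-238, 125) = -29750)
Function('D')(t) = Add(Mul(Rational(1, 8), t), Mul(Rational(1, 4), t, Pow(Add(1, t), -1))) (Function('D')(t) = Mul(Rational(1, 8), Add(t, Mul(Add(t, t), Pow(Add(t, Mul(t, Pow(t, -1))), -1)))) = Mul(Rational(1, 8), Add(t, Mul(Mul(2, t), Pow(Add(t, 1), -1)))) = Mul(Rational(1, 8), Add(t, Mul(Mul(2, t), Pow(Add(1, t), -1)))) = Mul(Rational(1, 8), Add(t, Mul(2, t, Pow(Add(1, t), -1)))) = Add(Mul(Rational(1, 8), t), Mul(Rational(1, 4), t, Pow(Add(1, t), -1))))
G = -505750 (G = Mul(17, -29750) = -505750)
Mul(Add(G, Function('D')(1895)), Pow(Add(-3700813, 1214584), -1)) = Mul(Add(-505750, Mul(Rational(1, 8), 1895, Pow(Add(1, 1895), -1), Add(3, 1895))), Pow(Add(-3700813, 1214584), -1)) = Mul(Add(-505750, Mul(Rational(1, 8), 1895, Pow(1896, -1), 1898)), Pow(-2486229, -1)) = Mul(Add(-505750, Mul(Rational(1, 8), 1895, Rational(1, 1896), 1898)), Rational(-1, 2486229)) = Mul(Add(-505750, Rational(1798355, 7584)), Rational(-1, 2486229)) = Mul(Rational(-3833809645, 7584), Rational(-1, 2486229)) = Rational(3833809645, 18855560736)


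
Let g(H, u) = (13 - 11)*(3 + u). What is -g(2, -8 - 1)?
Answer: 12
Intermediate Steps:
g(H, u) = 6 + 2*u (g(H, u) = 2*(3 + u) = 6 + 2*u)
-g(2, -8 - 1) = -(6 + 2*(-8 - 1)) = -(6 + 2*(-9)) = -(6 - 18) = -1*(-12) = 12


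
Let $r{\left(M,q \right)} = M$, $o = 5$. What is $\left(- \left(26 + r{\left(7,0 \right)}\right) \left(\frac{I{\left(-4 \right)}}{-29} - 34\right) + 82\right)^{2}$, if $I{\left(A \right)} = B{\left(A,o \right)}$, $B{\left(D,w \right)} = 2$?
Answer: $\frac{1223740324}{841} \approx 1.4551 \cdot 10^{6}$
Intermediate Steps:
$I{\left(A \right)} = 2$
$\left(- \left(26 + r{\left(7,0 \right)}\right) \left(\frac{I{\left(-4 \right)}}{-29} - 34\right) + 82\right)^{2} = \left(- \left(26 + 7\right) \left(\frac{2}{-29} - 34\right) + 82\right)^{2} = \left(- 33 \left(2 \left(- \frac{1}{29}\right) - 34\right) + 82\right)^{2} = \left(- 33 \left(- \frac{2}{29} - 34\right) + 82\right)^{2} = \left(- \frac{33 \left(-988\right)}{29} + 82\right)^{2} = \left(\left(-1\right) \left(- \frac{32604}{29}\right) + 82\right)^{2} = \left(\frac{32604}{29} + 82\right)^{2} = \left(\frac{34982}{29}\right)^{2} = \frac{1223740324}{841}$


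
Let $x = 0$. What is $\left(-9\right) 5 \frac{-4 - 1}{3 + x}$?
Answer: $75$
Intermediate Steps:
$\left(-9\right) 5 \frac{-4 - 1}{3 + x} = \left(-9\right) 5 \frac{-4 - 1}{3 + 0} = - 45 \left(- \frac{5}{3}\right) = - 45 \left(\left(-5\right) \frac{1}{3}\right) = \left(-45\right) \left(- \frac{5}{3}\right) = 75$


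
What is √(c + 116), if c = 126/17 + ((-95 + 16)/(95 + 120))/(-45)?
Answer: √14838929383/10965 ≈ 11.109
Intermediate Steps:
c = 1220393/164475 (c = 126*(1/17) - 79/215*(-1/45) = 126/17 - 79*1/215*(-1/45) = 126/17 - 79/215*(-1/45) = 126/17 + 79/9675 = 1220393/164475 ≈ 7.4199)
√(c + 116) = √(1220393/164475 + 116) = √(20299493/164475) = √14838929383/10965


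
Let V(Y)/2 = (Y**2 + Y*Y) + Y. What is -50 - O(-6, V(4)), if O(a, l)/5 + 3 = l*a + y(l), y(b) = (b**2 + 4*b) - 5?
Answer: -25210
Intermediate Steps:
y(b) = -5 + b**2 + 4*b
V(Y) = 2*Y + 4*Y**2 (V(Y) = 2*((Y**2 + Y*Y) + Y) = 2*((Y**2 + Y**2) + Y) = 2*(2*Y**2 + Y) = 2*(Y + 2*Y**2) = 2*Y + 4*Y**2)
O(a, l) = -40 + 5*l**2 + 20*l + 5*a*l (O(a, l) = -15 + 5*(l*a + (-5 + l**2 + 4*l)) = -15 + 5*(a*l + (-5 + l**2 + 4*l)) = -15 + 5*(-5 + l**2 + 4*l + a*l) = -15 + (-25 + 5*l**2 + 20*l + 5*a*l) = -40 + 5*l**2 + 20*l + 5*a*l)
-50 - O(-6, V(4)) = -50 - (-40 + 5*(2*4*(1 + 2*4))**2 + 20*(2*4*(1 + 2*4)) + 5*(-6)*(2*4*(1 + 2*4))) = -50 - (-40 + 5*(2*4*(1 + 8))**2 + 20*(2*4*(1 + 8)) + 5*(-6)*(2*4*(1 + 8))) = -50 - (-40 + 5*(2*4*9)**2 + 20*(2*4*9) + 5*(-6)*(2*4*9)) = -50 - (-40 + 5*72**2 + 20*72 + 5*(-6)*72) = -50 - (-40 + 5*5184 + 1440 - 2160) = -50 - (-40 + 25920 + 1440 - 2160) = -50 - 1*25160 = -50 - 25160 = -25210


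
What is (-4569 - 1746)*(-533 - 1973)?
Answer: 15825390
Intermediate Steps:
(-4569 - 1746)*(-533 - 1973) = -6315*(-2506) = 15825390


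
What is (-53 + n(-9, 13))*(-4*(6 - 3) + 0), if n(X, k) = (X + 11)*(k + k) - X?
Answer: -96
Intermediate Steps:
n(X, k) = -X + 2*k*(11 + X) (n(X, k) = (11 + X)*(2*k) - X = 2*k*(11 + X) - X = -X + 2*k*(11 + X))
(-53 + n(-9, 13))*(-4*(6 - 3) + 0) = (-53 + (-1*(-9) + 22*13 + 2*(-9)*13))*(-4*(6 - 3) + 0) = (-53 + (9 + 286 - 234))*(-4*3 + 0) = (-53 + 61)*(-12 + 0) = 8*(-12) = -96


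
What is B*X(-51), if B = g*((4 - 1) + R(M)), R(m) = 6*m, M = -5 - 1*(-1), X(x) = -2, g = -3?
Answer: -126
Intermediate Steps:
M = -4 (M = -5 + 1 = -4)
B = 63 (B = -3*((4 - 1) + 6*(-4)) = -3*(3 - 24) = -3*(-21) = 63)
B*X(-51) = 63*(-2) = -126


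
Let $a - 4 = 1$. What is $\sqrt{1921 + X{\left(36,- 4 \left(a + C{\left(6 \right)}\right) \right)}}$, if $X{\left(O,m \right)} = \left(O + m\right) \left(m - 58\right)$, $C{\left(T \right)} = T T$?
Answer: $\sqrt{30337} \approx 174.18$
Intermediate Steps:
$a = 5$ ($a = 4 + 1 = 5$)
$C{\left(T \right)} = T^{2}$
$X{\left(O,m \right)} = \left(-58 + m\right) \left(O + m\right)$ ($X{\left(O,m \right)} = \left(O + m\right) \left(-58 + m\right) = \left(-58 + m\right) \left(O + m\right)$)
$\sqrt{1921 + X{\left(36,- 4 \left(a + C{\left(6 \right)}\right) \right)}} = \sqrt{1921 + \left(\left(- 4 \left(5 + 6^{2}\right)\right)^{2} - 2088 - 58 \left(- 4 \left(5 + 6^{2}\right)\right) + 36 \left(- 4 \left(5 + 6^{2}\right)\right)\right)} = \sqrt{1921 + \left(\left(- 4 \left(5 + 36\right)\right)^{2} - 2088 - 58 \left(- 4 \left(5 + 36\right)\right) + 36 \left(- 4 \left(5 + 36\right)\right)\right)} = \sqrt{1921 + \left(\left(\left(-4\right) 41\right)^{2} - 2088 - 58 \left(\left(-4\right) 41\right) + 36 \left(\left(-4\right) 41\right)\right)} = \sqrt{1921 + \left(\left(-164\right)^{2} - 2088 - -9512 + 36 \left(-164\right)\right)} = \sqrt{1921 + \left(26896 - 2088 + 9512 - 5904\right)} = \sqrt{1921 + 28416} = \sqrt{30337}$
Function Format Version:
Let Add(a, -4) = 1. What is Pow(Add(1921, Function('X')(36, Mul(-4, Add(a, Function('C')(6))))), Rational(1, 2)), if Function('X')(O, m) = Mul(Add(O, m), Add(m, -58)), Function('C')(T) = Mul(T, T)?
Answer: Pow(30337, Rational(1, 2)) ≈ 174.18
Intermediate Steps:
a = 5 (a = Add(4, 1) = 5)
Function('C')(T) = Pow(T, 2)
Function('X')(O, m) = Mul(Add(-58, m), Add(O, m)) (Function('X')(O, m) = Mul(Add(O, m), Add(-58, m)) = Mul(Add(-58, m), Add(O, m)))
Pow(Add(1921, Function('X')(36, Mul(-4, Add(a, Function('C')(6))))), Rational(1, 2)) = Pow(Add(1921, Add(Pow(Mul(-4, Add(5, Pow(6, 2))), 2), Mul(-58, 36), Mul(-58, Mul(-4, Add(5, Pow(6, 2)))), Mul(36, Mul(-4, Add(5, Pow(6, 2)))))), Rational(1, 2)) = Pow(Add(1921, Add(Pow(Mul(-4, Add(5, 36)), 2), -2088, Mul(-58, Mul(-4, Add(5, 36))), Mul(36, Mul(-4, Add(5, 36))))), Rational(1, 2)) = Pow(Add(1921, Add(Pow(Mul(-4, 41), 2), -2088, Mul(-58, Mul(-4, 41)), Mul(36, Mul(-4, 41)))), Rational(1, 2)) = Pow(Add(1921, Add(Pow(-164, 2), -2088, Mul(-58, -164), Mul(36, -164))), Rational(1, 2)) = Pow(Add(1921, Add(26896, -2088, 9512, -5904)), Rational(1, 2)) = Pow(Add(1921, 28416), Rational(1, 2)) = Pow(30337, Rational(1, 2))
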